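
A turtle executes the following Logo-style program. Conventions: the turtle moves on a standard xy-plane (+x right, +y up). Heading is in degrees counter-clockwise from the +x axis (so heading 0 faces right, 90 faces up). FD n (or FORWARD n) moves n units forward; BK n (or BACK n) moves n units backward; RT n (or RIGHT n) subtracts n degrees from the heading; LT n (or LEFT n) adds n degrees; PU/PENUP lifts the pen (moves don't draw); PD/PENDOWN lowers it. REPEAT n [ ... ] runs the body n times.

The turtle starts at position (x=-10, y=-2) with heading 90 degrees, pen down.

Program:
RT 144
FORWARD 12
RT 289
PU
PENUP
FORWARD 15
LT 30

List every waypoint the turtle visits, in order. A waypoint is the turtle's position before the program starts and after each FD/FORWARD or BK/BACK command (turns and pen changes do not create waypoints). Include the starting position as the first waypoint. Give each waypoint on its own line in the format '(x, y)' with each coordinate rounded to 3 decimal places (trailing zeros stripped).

Answer: (-10, -2)
(-2.947, -11.708)
(11.398, -7.323)

Derivation:
Executing turtle program step by step:
Start: pos=(-10,-2), heading=90, pen down
RT 144: heading 90 -> 306
FD 12: (-10,-2) -> (-2.947,-11.708) [heading=306, draw]
RT 289: heading 306 -> 17
PU: pen up
PU: pen up
FD 15: (-2.947,-11.708) -> (11.398,-7.323) [heading=17, move]
LT 30: heading 17 -> 47
Final: pos=(11.398,-7.323), heading=47, 1 segment(s) drawn
Waypoints (3 total):
(-10, -2)
(-2.947, -11.708)
(11.398, -7.323)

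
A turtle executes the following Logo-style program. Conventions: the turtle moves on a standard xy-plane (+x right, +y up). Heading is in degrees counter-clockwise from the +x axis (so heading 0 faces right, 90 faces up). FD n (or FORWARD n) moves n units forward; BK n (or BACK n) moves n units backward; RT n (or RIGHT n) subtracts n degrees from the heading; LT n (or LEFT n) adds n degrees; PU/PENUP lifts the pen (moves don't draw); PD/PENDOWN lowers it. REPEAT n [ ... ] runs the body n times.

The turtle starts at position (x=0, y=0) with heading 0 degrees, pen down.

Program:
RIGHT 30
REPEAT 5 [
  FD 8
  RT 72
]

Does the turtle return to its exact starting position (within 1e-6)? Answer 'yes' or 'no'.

Answer: yes

Derivation:
Executing turtle program step by step:
Start: pos=(0,0), heading=0, pen down
RT 30: heading 0 -> 330
REPEAT 5 [
  -- iteration 1/5 --
  FD 8: (0,0) -> (6.928,-4) [heading=330, draw]
  RT 72: heading 330 -> 258
  -- iteration 2/5 --
  FD 8: (6.928,-4) -> (5.265,-11.825) [heading=258, draw]
  RT 72: heading 258 -> 186
  -- iteration 3/5 --
  FD 8: (5.265,-11.825) -> (-2.691,-12.661) [heading=186, draw]
  RT 72: heading 186 -> 114
  -- iteration 4/5 --
  FD 8: (-2.691,-12.661) -> (-5.945,-5.353) [heading=114, draw]
  RT 72: heading 114 -> 42
  -- iteration 5/5 --
  FD 8: (-5.945,-5.353) -> (0,0) [heading=42, draw]
  RT 72: heading 42 -> 330
]
Final: pos=(0,0), heading=330, 5 segment(s) drawn

Start position: (0, 0)
Final position: (0, 0)
Distance = 0; < 1e-6 -> CLOSED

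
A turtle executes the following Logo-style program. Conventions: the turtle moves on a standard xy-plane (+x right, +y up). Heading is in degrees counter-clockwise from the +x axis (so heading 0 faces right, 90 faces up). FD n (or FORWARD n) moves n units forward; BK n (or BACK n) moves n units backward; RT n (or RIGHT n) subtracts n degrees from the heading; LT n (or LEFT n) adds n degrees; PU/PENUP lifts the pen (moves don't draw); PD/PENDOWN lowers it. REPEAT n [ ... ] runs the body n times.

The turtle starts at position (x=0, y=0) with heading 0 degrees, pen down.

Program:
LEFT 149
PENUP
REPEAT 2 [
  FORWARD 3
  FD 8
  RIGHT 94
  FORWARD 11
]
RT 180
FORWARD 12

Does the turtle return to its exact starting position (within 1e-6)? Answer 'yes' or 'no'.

Executing turtle program step by step:
Start: pos=(0,0), heading=0, pen down
LT 149: heading 0 -> 149
PU: pen up
REPEAT 2 [
  -- iteration 1/2 --
  FD 3: (0,0) -> (-2.572,1.545) [heading=149, move]
  FD 8: (-2.572,1.545) -> (-9.429,5.665) [heading=149, move]
  RT 94: heading 149 -> 55
  FD 11: (-9.429,5.665) -> (-3.119,14.676) [heading=55, move]
  -- iteration 2/2 --
  FD 3: (-3.119,14.676) -> (-1.399,17.134) [heading=55, move]
  FD 8: (-1.399,17.134) -> (3.19,23.687) [heading=55, move]
  RT 94: heading 55 -> 321
  FD 11: (3.19,23.687) -> (11.738,16.764) [heading=321, move]
]
RT 180: heading 321 -> 141
FD 12: (11.738,16.764) -> (2.413,24.316) [heading=141, move]
Final: pos=(2.413,24.316), heading=141, 0 segment(s) drawn

Start position: (0, 0)
Final position: (2.413, 24.316)
Distance = 24.435; >= 1e-6 -> NOT closed

Answer: no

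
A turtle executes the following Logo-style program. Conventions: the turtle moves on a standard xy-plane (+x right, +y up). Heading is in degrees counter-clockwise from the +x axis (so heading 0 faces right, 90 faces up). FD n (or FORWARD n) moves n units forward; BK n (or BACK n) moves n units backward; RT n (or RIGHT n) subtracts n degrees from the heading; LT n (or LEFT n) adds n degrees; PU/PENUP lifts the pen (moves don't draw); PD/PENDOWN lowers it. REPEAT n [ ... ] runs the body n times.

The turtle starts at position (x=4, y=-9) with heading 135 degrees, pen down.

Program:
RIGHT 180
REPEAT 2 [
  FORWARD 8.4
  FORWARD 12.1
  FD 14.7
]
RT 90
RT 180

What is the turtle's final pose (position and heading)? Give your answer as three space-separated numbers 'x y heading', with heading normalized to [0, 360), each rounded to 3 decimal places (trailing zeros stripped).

Answer: 53.78 -58.78 45

Derivation:
Executing turtle program step by step:
Start: pos=(4,-9), heading=135, pen down
RT 180: heading 135 -> 315
REPEAT 2 [
  -- iteration 1/2 --
  FD 8.4: (4,-9) -> (9.94,-14.94) [heading=315, draw]
  FD 12.1: (9.94,-14.94) -> (18.496,-23.496) [heading=315, draw]
  FD 14.7: (18.496,-23.496) -> (28.89,-33.89) [heading=315, draw]
  -- iteration 2/2 --
  FD 8.4: (28.89,-33.89) -> (34.83,-39.83) [heading=315, draw]
  FD 12.1: (34.83,-39.83) -> (43.386,-48.386) [heading=315, draw]
  FD 14.7: (43.386,-48.386) -> (53.78,-58.78) [heading=315, draw]
]
RT 90: heading 315 -> 225
RT 180: heading 225 -> 45
Final: pos=(53.78,-58.78), heading=45, 6 segment(s) drawn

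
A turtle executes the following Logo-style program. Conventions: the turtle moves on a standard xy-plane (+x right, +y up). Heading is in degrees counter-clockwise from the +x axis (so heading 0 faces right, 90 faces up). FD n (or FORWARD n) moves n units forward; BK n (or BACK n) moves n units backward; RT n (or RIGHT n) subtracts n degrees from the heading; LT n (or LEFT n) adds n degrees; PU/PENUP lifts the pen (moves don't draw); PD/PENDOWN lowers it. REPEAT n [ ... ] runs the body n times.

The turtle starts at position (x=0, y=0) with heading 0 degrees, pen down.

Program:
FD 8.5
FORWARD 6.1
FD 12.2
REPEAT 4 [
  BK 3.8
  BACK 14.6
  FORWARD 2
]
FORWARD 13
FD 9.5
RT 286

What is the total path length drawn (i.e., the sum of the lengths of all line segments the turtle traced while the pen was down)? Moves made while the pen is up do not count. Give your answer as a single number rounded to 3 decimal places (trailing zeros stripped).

Answer: 130.9

Derivation:
Executing turtle program step by step:
Start: pos=(0,0), heading=0, pen down
FD 8.5: (0,0) -> (8.5,0) [heading=0, draw]
FD 6.1: (8.5,0) -> (14.6,0) [heading=0, draw]
FD 12.2: (14.6,0) -> (26.8,0) [heading=0, draw]
REPEAT 4 [
  -- iteration 1/4 --
  BK 3.8: (26.8,0) -> (23,0) [heading=0, draw]
  BK 14.6: (23,0) -> (8.4,0) [heading=0, draw]
  FD 2: (8.4,0) -> (10.4,0) [heading=0, draw]
  -- iteration 2/4 --
  BK 3.8: (10.4,0) -> (6.6,0) [heading=0, draw]
  BK 14.6: (6.6,0) -> (-8,0) [heading=0, draw]
  FD 2: (-8,0) -> (-6,0) [heading=0, draw]
  -- iteration 3/4 --
  BK 3.8: (-6,0) -> (-9.8,0) [heading=0, draw]
  BK 14.6: (-9.8,0) -> (-24.4,0) [heading=0, draw]
  FD 2: (-24.4,0) -> (-22.4,0) [heading=0, draw]
  -- iteration 4/4 --
  BK 3.8: (-22.4,0) -> (-26.2,0) [heading=0, draw]
  BK 14.6: (-26.2,0) -> (-40.8,0) [heading=0, draw]
  FD 2: (-40.8,0) -> (-38.8,0) [heading=0, draw]
]
FD 13: (-38.8,0) -> (-25.8,0) [heading=0, draw]
FD 9.5: (-25.8,0) -> (-16.3,0) [heading=0, draw]
RT 286: heading 0 -> 74
Final: pos=(-16.3,0), heading=74, 17 segment(s) drawn

Segment lengths:
  seg 1: (0,0) -> (8.5,0), length = 8.5
  seg 2: (8.5,0) -> (14.6,0), length = 6.1
  seg 3: (14.6,0) -> (26.8,0), length = 12.2
  seg 4: (26.8,0) -> (23,0), length = 3.8
  seg 5: (23,0) -> (8.4,0), length = 14.6
  seg 6: (8.4,0) -> (10.4,0), length = 2
  seg 7: (10.4,0) -> (6.6,0), length = 3.8
  seg 8: (6.6,0) -> (-8,0), length = 14.6
  seg 9: (-8,0) -> (-6,0), length = 2
  seg 10: (-6,0) -> (-9.8,0), length = 3.8
  seg 11: (-9.8,0) -> (-24.4,0), length = 14.6
  seg 12: (-24.4,0) -> (-22.4,0), length = 2
  seg 13: (-22.4,0) -> (-26.2,0), length = 3.8
  seg 14: (-26.2,0) -> (-40.8,0), length = 14.6
  seg 15: (-40.8,0) -> (-38.8,0), length = 2
  seg 16: (-38.8,0) -> (-25.8,0), length = 13
  seg 17: (-25.8,0) -> (-16.3,0), length = 9.5
Total = 130.9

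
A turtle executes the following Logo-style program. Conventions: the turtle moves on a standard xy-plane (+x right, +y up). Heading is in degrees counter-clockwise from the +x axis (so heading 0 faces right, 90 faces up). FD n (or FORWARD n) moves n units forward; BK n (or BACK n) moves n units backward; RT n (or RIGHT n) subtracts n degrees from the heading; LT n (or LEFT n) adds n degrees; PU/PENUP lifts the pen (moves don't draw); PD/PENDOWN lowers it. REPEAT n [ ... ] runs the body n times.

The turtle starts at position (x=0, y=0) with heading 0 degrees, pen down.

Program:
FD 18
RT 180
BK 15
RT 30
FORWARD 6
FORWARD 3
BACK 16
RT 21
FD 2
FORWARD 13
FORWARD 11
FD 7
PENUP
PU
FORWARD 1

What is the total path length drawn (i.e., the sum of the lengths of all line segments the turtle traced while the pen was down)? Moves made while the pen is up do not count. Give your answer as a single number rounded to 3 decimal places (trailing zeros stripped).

Executing turtle program step by step:
Start: pos=(0,0), heading=0, pen down
FD 18: (0,0) -> (18,0) [heading=0, draw]
RT 180: heading 0 -> 180
BK 15: (18,0) -> (33,0) [heading=180, draw]
RT 30: heading 180 -> 150
FD 6: (33,0) -> (27.804,3) [heading=150, draw]
FD 3: (27.804,3) -> (25.206,4.5) [heading=150, draw]
BK 16: (25.206,4.5) -> (39.062,-3.5) [heading=150, draw]
RT 21: heading 150 -> 129
FD 2: (39.062,-3.5) -> (37.804,-1.946) [heading=129, draw]
FD 13: (37.804,-1.946) -> (29.622,8.157) [heading=129, draw]
FD 11: (29.622,8.157) -> (22.7,16.706) [heading=129, draw]
FD 7: (22.7,16.706) -> (18.295,22.146) [heading=129, draw]
PU: pen up
PU: pen up
FD 1: (18.295,22.146) -> (17.665,22.923) [heading=129, move]
Final: pos=(17.665,22.923), heading=129, 9 segment(s) drawn

Segment lengths:
  seg 1: (0,0) -> (18,0), length = 18
  seg 2: (18,0) -> (33,0), length = 15
  seg 3: (33,0) -> (27.804,3), length = 6
  seg 4: (27.804,3) -> (25.206,4.5), length = 3
  seg 5: (25.206,4.5) -> (39.062,-3.5), length = 16
  seg 6: (39.062,-3.5) -> (37.804,-1.946), length = 2
  seg 7: (37.804,-1.946) -> (29.622,8.157), length = 13
  seg 8: (29.622,8.157) -> (22.7,16.706), length = 11
  seg 9: (22.7,16.706) -> (18.295,22.146), length = 7
Total = 91

Answer: 91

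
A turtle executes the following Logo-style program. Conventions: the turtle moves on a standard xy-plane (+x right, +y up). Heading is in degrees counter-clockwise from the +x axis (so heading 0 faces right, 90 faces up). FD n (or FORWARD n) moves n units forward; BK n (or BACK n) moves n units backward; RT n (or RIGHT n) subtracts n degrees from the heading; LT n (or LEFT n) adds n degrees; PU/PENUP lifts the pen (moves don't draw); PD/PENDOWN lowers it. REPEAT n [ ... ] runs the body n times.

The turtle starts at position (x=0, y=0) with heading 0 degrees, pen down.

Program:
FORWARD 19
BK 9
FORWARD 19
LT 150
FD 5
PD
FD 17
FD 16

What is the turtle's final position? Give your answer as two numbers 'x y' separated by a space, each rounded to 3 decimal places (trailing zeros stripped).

Answer: -3.909 19

Derivation:
Executing turtle program step by step:
Start: pos=(0,0), heading=0, pen down
FD 19: (0,0) -> (19,0) [heading=0, draw]
BK 9: (19,0) -> (10,0) [heading=0, draw]
FD 19: (10,0) -> (29,0) [heading=0, draw]
LT 150: heading 0 -> 150
FD 5: (29,0) -> (24.67,2.5) [heading=150, draw]
PD: pen down
FD 17: (24.67,2.5) -> (9.947,11) [heading=150, draw]
FD 16: (9.947,11) -> (-3.909,19) [heading=150, draw]
Final: pos=(-3.909,19), heading=150, 6 segment(s) drawn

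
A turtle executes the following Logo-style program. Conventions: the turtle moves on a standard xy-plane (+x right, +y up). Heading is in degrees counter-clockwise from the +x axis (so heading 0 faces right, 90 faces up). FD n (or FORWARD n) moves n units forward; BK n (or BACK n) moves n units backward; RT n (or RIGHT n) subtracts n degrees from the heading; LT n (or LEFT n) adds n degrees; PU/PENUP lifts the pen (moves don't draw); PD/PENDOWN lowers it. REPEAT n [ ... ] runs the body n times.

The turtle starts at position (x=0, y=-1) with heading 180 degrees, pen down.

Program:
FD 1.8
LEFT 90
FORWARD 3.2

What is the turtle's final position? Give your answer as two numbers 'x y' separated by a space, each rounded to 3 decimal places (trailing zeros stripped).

Executing turtle program step by step:
Start: pos=(0,-1), heading=180, pen down
FD 1.8: (0,-1) -> (-1.8,-1) [heading=180, draw]
LT 90: heading 180 -> 270
FD 3.2: (-1.8,-1) -> (-1.8,-4.2) [heading=270, draw]
Final: pos=(-1.8,-4.2), heading=270, 2 segment(s) drawn

Answer: -1.8 -4.2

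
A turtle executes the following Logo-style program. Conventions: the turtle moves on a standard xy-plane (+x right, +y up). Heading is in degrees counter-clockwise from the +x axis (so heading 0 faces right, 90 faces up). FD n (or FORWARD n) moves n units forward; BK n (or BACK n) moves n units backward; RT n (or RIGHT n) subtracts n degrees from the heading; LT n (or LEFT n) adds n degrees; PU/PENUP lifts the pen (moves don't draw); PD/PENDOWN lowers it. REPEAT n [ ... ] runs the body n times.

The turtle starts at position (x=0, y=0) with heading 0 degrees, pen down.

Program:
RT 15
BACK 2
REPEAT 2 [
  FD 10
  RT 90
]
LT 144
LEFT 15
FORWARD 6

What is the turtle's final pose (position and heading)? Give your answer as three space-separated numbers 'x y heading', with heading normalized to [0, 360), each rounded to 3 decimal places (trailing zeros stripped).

Answer: 9.993 -15.257 324

Derivation:
Executing turtle program step by step:
Start: pos=(0,0), heading=0, pen down
RT 15: heading 0 -> 345
BK 2: (0,0) -> (-1.932,0.518) [heading=345, draw]
REPEAT 2 [
  -- iteration 1/2 --
  FD 10: (-1.932,0.518) -> (7.727,-2.071) [heading=345, draw]
  RT 90: heading 345 -> 255
  -- iteration 2/2 --
  FD 10: (7.727,-2.071) -> (5.139,-11.73) [heading=255, draw]
  RT 90: heading 255 -> 165
]
LT 144: heading 165 -> 309
LT 15: heading 309 -> 324
FD 6: (5.139,-11.73) -> (9.993,-15.257) [heading=324, draw]
Final: pos=(9.993,-15.257), heading=324, 4 segment(s) drawn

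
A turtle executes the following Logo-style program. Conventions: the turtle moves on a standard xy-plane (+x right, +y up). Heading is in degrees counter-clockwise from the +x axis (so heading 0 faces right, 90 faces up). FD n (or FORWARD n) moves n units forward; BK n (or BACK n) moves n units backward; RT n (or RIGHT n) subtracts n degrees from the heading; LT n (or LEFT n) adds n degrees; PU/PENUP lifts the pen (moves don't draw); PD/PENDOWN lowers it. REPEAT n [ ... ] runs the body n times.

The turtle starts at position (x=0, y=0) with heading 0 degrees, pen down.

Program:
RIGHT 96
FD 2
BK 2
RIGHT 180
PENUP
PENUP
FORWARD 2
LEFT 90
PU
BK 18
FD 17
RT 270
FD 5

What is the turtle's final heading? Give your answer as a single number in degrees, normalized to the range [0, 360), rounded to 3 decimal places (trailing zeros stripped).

Executing turtle program step by step:
Start: pos=(0,0), heading=0, pen down
RT 96: heading 0 -> 264
FD 2: (0,0) -> (-0.209,-1.989) [heading=264, draw]
BK 2: (-0.209,-1.989) -> (0,0) [heading=264, draw]
RT 180: heading 264 -> 84
PU: pen up
PU: pen up
FD 2: (0,0) -> (0.209,1.989) [heading=84, move]
LT 90: heading 84 -> 174
PU: pen up
BK 18: (0.209,1.989) -> (18.11,0.108) [heading=174, move]
FD 17: (18.11,0.108) -> (1.204,1.885) [heading=174, move]
RT 270: heading 174 -> 264
FD 5: (1.204,1.885) -> (0.681,-3.088) [heading=264, move]
Final: pos=(0.681,-3.088), heading=264, 2 segment(s) drawn

Answer: 264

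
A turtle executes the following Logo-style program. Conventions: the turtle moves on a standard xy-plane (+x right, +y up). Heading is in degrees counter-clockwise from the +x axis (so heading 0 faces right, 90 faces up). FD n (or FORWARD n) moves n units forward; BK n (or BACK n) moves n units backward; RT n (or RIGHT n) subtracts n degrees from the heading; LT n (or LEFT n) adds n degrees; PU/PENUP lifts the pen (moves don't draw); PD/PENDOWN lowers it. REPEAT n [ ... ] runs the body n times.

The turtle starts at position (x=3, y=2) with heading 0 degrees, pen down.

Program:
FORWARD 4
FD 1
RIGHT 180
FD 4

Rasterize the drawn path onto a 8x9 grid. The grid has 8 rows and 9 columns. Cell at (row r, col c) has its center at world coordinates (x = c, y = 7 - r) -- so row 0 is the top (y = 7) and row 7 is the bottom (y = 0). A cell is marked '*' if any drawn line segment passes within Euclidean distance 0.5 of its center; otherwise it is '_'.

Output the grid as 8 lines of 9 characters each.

Segment 0: (3,2) -> (7,2)
Segment 1: (7,2) -> (8,2)
Segment 2: (8,2) -> (4,2)

Answer: _________
_________
_________
_________
_________
___******
_________
_________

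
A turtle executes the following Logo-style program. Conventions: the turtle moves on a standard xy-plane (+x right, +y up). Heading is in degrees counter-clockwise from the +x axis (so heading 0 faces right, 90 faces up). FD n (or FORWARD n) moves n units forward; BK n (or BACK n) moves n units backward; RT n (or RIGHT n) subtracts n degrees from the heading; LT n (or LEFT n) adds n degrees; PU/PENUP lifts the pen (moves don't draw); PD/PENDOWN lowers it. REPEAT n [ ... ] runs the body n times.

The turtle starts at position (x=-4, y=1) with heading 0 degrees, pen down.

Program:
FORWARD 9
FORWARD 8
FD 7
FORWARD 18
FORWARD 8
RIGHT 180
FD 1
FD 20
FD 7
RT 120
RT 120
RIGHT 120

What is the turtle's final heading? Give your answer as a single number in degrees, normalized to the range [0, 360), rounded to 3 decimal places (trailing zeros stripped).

Executing turtle program step by step:
Start: pos=(-4,1), heading=0, pen down
FD 9: (-4,1) -> (5,1) [heading=0, draw]
FD 8: (5,1) -> (13,1) [heading=0, draw]
FD 7: (13,1) -> (20,1) [heading=0, draw]
FD 18: (20,1) -> (38,1) [heading=0, draw]
FD 8: (38,1) -> (46,1) [heading=0, draw]
RT 180: heading 0 -> 180
FD 1: (46,1) -> (45,1) [heading=180, draw]
FD 20: (45,1) -> (25,1) [heading=180, draw]
FD 7: (25,1) -> (18,1) [heading=180, draw]
RT 120: heading 180 -> 60
RT 120: heading 60 -> 300
RT 120: heading 300 -> 180
Final: pos=(18,1), heading=180, 8 segment(s) drawn

Answer: 180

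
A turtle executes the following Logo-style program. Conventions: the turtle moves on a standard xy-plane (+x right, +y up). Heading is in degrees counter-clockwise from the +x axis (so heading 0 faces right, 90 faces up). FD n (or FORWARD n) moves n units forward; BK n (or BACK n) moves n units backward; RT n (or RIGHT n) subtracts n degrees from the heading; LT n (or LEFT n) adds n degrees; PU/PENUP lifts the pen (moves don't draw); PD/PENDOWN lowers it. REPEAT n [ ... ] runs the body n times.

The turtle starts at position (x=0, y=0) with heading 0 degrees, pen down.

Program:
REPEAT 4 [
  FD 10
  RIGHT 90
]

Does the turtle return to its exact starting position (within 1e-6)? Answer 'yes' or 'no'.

Answer: yes

Derivation:
Executing turtle program step by step:
Start: pos=(0,0), heading=0, pen down
REPEAT 4 [
  -- iteration 1/4 --
  FD 10: (0,0) -> (10,0) [heading=0, draw]
  RT 90: heading 0 -> 270
  -- iteration 2/4 --
  FD 10: (10,0) -> (10,-10) [heading=270, draw]
  RT 90: heading 270 -> 180
  -- iteration 3/4 --
  FD 10: (10,-10) -> (0,-10) [heading=180, draw]
  RT 90: heading 180 -> 90
  -- iteration 4/4 --
  FD 10: (0,-10) -> (0,0) [heading=90, draw]
  RT 90: heading 90 -> 0
]
Final: pos=(0,0), heading=0, 4 segment(s) drawn

Start position: (0, 0)
Final position: (0, 0)
Distance = 0; < 1e-6 -> CLOSED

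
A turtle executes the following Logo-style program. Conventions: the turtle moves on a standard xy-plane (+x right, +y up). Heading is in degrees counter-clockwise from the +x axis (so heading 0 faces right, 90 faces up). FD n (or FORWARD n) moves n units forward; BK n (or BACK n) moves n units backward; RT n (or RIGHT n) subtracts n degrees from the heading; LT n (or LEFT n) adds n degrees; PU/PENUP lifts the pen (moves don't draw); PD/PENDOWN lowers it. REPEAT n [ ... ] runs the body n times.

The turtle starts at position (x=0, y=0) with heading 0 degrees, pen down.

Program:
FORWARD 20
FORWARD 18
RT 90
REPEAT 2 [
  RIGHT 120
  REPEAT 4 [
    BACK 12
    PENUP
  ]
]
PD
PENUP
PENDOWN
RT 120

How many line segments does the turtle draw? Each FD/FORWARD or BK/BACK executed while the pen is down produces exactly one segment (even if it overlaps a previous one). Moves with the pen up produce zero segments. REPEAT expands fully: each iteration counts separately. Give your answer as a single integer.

Executing turtle program step by step:
Start: pos=(0,0), heading=0, pen down
FD 20: (0,0) -> (20,0) [heading=0, draw]
FD 18: (20,0) -> (38,0) [heading=0, draw]
RT 90: heading 0 -> 270
REPEAT 2 [
  -- iteration 1/2 --
  RT 120: heading 270 -> 150
  REPEAT 4 [
    -- iteration 1/4 --
    BK 12: (38,0) -> (48.392,-6) [heading=150, draw]
    PU: pen up
    -- iteration 2/4 --
    BK 12: (48.392,-6) -> (58.785,-12) [heading=150, move]
    PU: pen up
    -- iteration 3/4 --
    BK 12: (58.785,-12) -> (69.177,-18) [heading=150, move]
    PU: pen up
    -- iteration 4/4 --
    BK 12: (69.177,-18) -> (79.569,-24) [heading=150, move]
    PU: pen up
  ]
  -- iteration 2/2 --
  RT 120: heading 150 -> 30
  REPEAT 4 [
    -- iteration 1/4 --
    BK 12: (79.569,-24) -> (69.177,-30) [heading=30, move]
    PU: pen up
    -- iteration 2/4 --
    BK 12: (69.177,-30) -> (58.785,-36) [heading=30, move]
    PU: pen up
    -- iteration 3/4 --
    BK 12: (58.785,-36) -> (48.392,-42) [heading=30, move]
    PU: pen up
    -- iteration 4/4 --
    BK 12: (48.392,-42) -> (38,-48) [heading=30, move]
    PU: pen up
  ]
]
PD: pen down
PU: pen up
PD: pen down
RT 120: heading 30 -> 270
Final: pos=(38,-48), heading=270, 3 segment(s) drawn
Segments drawn: 3

Answer: 3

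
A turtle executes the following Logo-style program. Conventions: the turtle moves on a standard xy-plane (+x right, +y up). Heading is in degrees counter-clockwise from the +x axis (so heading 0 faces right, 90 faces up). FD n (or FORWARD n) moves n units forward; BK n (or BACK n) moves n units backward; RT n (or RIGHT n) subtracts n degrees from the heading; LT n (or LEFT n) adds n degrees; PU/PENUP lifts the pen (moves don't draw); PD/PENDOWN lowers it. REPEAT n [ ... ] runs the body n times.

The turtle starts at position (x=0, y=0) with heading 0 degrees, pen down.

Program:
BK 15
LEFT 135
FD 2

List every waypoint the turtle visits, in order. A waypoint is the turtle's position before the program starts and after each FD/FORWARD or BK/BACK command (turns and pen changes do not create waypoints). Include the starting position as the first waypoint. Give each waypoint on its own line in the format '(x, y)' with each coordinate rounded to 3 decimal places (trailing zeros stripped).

Answer: (0, 0)
(-15, 0)
(-16.414, 1.414)

Derivation:
Executing turtle program step by step:
Start: pos=(0,0), heading=0, pen down
BK 15: (0,0) -> (-15,0) [heading=0, draw]
LT 135: heading 0 -> 135
FD 2: (-15,0) -> (-16.414,1.414) [heading=135, draw]
Final: pos=(-16.414,1.414), heading=135, 2 segment(s) drawn
Waypoints (3 total):
(0, 0)
(-15, 0)
(-16.414, 1.414)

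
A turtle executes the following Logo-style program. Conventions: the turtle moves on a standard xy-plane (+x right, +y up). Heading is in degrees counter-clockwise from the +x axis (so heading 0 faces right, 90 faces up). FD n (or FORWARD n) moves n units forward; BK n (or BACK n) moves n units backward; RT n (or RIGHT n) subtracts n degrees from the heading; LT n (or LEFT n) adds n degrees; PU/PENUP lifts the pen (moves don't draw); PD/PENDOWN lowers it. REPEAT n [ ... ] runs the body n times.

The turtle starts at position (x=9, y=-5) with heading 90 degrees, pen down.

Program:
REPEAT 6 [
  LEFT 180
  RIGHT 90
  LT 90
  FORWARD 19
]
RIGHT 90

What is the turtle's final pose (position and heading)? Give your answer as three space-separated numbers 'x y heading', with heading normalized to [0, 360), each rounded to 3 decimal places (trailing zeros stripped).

Answer: 9 -5 0

Derivation:
Executing turtle program step by step:
Start: pos=(9,-5), heading=90, pen down
REPEAT 6 [
  -- iteration 1/6 --
  LT 180: heading 90 -> 270
  RT 90: heading 270 -> 180
  LT 90: heading 180 -> 270
  FD 19: (9,-5) -> (9,-24) [heading=270, draw]
  -- iteration 2/6 --
  LT 180: heading 270 -> 90
  RT 90: heading 90 -> 0
  LT 90: heading 0 -> 90
  FD 19: (9,-24) -> (9,-5) [heading=90, draw]
  -- iteration 3/6 --
  LT 180: heading 90 -> 270
  RT 90: heading 270 -> 180
  LT 90: heading 180 -> 270
  FD 19: (9,-5) -> (9,-24) [heading=270, draw]
  -- iteration 4/6 --
  LT 180: heading 270 -> 90
  RT 90: heading 90 -> 0
  LT 90: heading 0 -> 90
  FD 19: (9,-24) -> (9,-5) [heading=90, draw]
  -- iteration 5/6 --
  LT 180: heading 90 -> 270
  RT 90: heading 270 -> 180
  LT 90: heading 180 -> 270
  FD 19: (9,-5) -> (9,-24) [heading=270, draw]
  -- iteration 6/6 --
  LT 180: heading 270 -> 90
  RT 90: heading 90 -> 0
  LT 90: heading 0 -> 90
  FD 19: (9,-24) -> (9,-5) [heading=90, draw]
]
RT 90: heading 90 -> 0
Final: pos=(9,-5), heading=0, 6 segment(s) drawn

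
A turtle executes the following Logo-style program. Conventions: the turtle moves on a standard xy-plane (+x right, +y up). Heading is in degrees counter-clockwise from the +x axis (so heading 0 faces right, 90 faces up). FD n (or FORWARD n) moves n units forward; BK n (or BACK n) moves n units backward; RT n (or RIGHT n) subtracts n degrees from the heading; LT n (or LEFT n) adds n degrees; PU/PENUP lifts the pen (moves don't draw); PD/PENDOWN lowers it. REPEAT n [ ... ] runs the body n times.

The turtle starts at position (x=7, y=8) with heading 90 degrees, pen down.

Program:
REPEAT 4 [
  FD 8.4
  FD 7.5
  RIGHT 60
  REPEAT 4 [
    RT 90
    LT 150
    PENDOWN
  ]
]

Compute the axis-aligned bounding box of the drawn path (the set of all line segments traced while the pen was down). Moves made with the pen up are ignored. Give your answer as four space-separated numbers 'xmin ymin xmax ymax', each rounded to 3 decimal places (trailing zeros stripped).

Answer: 7 8 7 23.9

Derivation:
Executing turtle program step by step:
Start: pos=(7,8), heading=90, pen down
REPEAT 4 [
  -- iteration 1/4 --
  FD 8.4: (7,8) -> (7,16.4) [heading=90, draw]
  FD 7.5: (7,16.4) -> (7,23.9) [heading=90, draw]
  RT 60: heading 90 -> 30
  REPEAT 4 [
    -- iteration 1/4 --
    RT 90: heading 30 -> 300
    LT 150: heading 300 -> 90
    PD: pen down
    -- iteration 2/4 --
    RT 90: heading 90 -> 0
    LT 150: heading 0 -> 150
    PD: pen down
    -- iteration 3/4 --
    RT 90: heading 150 -> 60
    LT 150: heading 60 -> 210
    PD: pen down
    -- iteration 4/4 --
    RT 90: heading 210 -> 120
    LT 150: heading 120 -> 270
    PD: pen down
  ]
  -- iteration 2/4 --
  FD 8.4: (7,23.9) -> (7,15.5) [heading=270, draw]
  FD 7.5: (7,15.5) -> (7,8) [heading=270, draw]
  RT 60: heading 270 -> 210
  REPEAT 4 [
    -- iteration 1/4 --
    RT 90: heading 210 -> 120
    LT 150: heading 120 -> 270
    PD: pen down
    -- iteration 2/4 --
    RT 90: heading 270 -> 180
    LT 150: heading 180 -> 330
    PD: pen down
    -- iteration 3/4 --
    RT 90: heading 330 -> 240
    LT 150: heading 240 -> 30
    PD: pen down
    -- iteration 4/4 --
    RT 90: heading 30 -> 300
    LT 150: heading 300 -> 90
    PD: pen down
  ]
  -- iteration 3/4 --
  FD 8.4: (7,8) -> (7,16.4) [heading=90, draw]
  FD 7.5: (7,16.4) -> (7,23.9) [heading=90, draw]
  RT 60: heading 90 -> 30
  REPEAT 4 [
    -- iteration 1/4 --
    RT 90: heading 30 -> 300
    LT 150: heading 300 -> 90
    PD: pen down
    -- iteration 2/4 --
    RT 90: heading 90 -> 0
    LT 150: heading 0 -> 150
    PD: pen down
    -- iteration 3/4 --
    RT 90: heading 150 -> 60
    LT 150: heading 60 -> 210
    PD: pen down
    -- iteration 4/4 --
    RT 90: heading 210 -> 120
    LT 150: heading 120 -> 270
    PD: pen down
  ]
  -- iteration 4/4 --
  FD 8.4: (7,23.9) -> (7,15.5) [heading=270, draw]
  FD 7.5: (7,15.5) -> (7,8) [heading=270, draw]
  RT 60: heading 270 -> 210
  REPEAT 4 [
    -- iteration 1/4 --
    RT 90: heading 210 -> 120
    LT 150: heading 120 -> 270
    PD: pen down
    -- iteration 2/4 --
    RT 90: heading 270 -> 180
    LT 150: heading 180 -> 330
    PD: pen down
    -- iteration 3/4 --
    RT 90: heading 330 -> 240
    LT 150: heading 240 -> 30
    PD: pen down
    -- iteration 4/4 --
    RT 90: heading 30 -> 300
    LT 150: heading 300 -> 90
    PD: pen down
  ]
]
Final: pos=(7,8), heading=90, 8 segment(s) drawn

Segment endpoints: x in {7, 7, 7, 7, 7, 7}, y in {8, 8, 15.5, 16.4, 23.9}
xmin=7, ymin=8, xmax=7, ymax=23.9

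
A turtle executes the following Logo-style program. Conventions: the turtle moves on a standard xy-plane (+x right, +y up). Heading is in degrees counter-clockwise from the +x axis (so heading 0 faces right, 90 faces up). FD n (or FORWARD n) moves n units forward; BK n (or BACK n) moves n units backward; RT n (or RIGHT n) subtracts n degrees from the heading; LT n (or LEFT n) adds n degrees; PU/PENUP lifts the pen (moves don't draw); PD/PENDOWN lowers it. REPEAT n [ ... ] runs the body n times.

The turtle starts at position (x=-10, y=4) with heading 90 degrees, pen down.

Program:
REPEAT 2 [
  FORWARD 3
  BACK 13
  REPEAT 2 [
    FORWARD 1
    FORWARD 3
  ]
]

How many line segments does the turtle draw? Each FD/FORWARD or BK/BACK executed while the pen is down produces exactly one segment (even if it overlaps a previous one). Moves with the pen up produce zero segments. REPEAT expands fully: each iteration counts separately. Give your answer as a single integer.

Executing turtle program step by step:
Start: pos=(-10,4), heading=90, pen down
REPEAT 2 [
  -- iteration 1/2 --
  FD 3: (-10,4) -> (-10,7) [heading=90, draw]
  BK 13: (-10,7) -> (-10,-6) [heading=90, draw]
  REPEAT 2 [
    -- iteration 1/2 --
    FD 1: (-10,-6) -> (-10,-5) [heading=90, draw]
    FD 3: (-10,-5) -> (-10,-2) [heading=90, draw]
    -- iteration 2/2 --
    FD 1: (-10,-2) -> (-10,-1) [heading=90, draw]
    FD 3: (-10,-1) -> (-10,2) [heading=90, draw]
  ]
  -- iteration 2/2 --
  FD 3: (-10,2) -> (-10,5) [heading=90, draw]
  BK 13: (-10,5) -> (-10,-8) [heading=90, draw]
  REPEAT 2 [
    -- iteration 1/2 --
    FD 1: (-10,-8) -> (-10,-7) [heading=90, draw]
    FD 3: (-10,-7) -> (-10,-4) [heading=90, draw]
    -- iteration 2/2 --
    FD 1: (-10,-4) -> (-10,-3) [heading=90, draw]
    FD 3: (-10,-3) -> (-10,0) [heading=90, draw]
  ]
]
Final: pos=(-10,0), heading=90, 12 segment(s) drawn
Segments drawn: 12

Answer: 12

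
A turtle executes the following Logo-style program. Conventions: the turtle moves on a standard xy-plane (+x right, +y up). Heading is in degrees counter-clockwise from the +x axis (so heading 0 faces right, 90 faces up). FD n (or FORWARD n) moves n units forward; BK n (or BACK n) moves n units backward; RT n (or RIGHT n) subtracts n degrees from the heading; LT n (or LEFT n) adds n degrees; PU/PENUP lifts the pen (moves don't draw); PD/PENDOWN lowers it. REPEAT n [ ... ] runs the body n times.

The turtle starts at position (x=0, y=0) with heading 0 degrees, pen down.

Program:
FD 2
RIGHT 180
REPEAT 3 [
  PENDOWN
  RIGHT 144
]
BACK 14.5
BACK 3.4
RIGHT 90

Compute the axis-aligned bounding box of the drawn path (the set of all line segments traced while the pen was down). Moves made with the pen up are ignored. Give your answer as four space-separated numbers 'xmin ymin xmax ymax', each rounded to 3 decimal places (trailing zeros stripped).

Answer: 0 -17.024 7.531 0

Derivation:
Executing turtle program step by step:
Start: pos=(0,0), heading=0, pen down
FD 2: (0,0) -> (2,0) [heading=0, draw]
RT 180: heading 0 -> 180
REPEAT 3 [
  -- iteration 1/3 --
  PD: pen down
  RT 144: heading 180 -> 36
  -- iteration 2/3 --
  PD: pen down
  RT 144: heading 36 -> 252
  -- iteration 3/3 --
  PD: pen down
  RT 144: heading 252 -> 108
]
BK 14.5: (2,0) -> (6.481,-13.79) [heading=108, draw]
BK 3.4: (6.481,-13.79) -> (7.531,-17.024) [heading=108, draw]
RT 90: heading 108 -> 18
Final: pos=(7.531,-17.024), heading=18, 3 segment(s) drawn

Segment endpoints: x in {0, 2, 6.481, 7.531}, y in {-17.024, -13.79, 0}
xmin=0, ymin=-17.024, xmax=7.531, ymax=0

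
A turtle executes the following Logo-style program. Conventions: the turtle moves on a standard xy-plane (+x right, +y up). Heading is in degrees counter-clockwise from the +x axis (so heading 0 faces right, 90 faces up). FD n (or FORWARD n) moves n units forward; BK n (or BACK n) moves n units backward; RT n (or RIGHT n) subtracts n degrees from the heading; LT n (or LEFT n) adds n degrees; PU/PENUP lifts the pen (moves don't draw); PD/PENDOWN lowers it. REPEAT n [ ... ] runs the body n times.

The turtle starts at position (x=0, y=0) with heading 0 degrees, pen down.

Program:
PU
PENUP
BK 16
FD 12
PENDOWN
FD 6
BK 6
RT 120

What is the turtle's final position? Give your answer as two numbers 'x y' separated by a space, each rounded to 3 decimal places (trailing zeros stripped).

Executing turtle program step by step:
Start: pos=(0,0), heading=0, pen down
PU: pen up
PU: pen up
BK 16: (0,0) -> (-16,0) [heading=0, move]
FD 12: (-16,0) -> (-4,0) [heading=0, move]
PD: pen down
FD 6: (-4,0) -> (2,0) [heading=0, draw]
BK 6: (2,0) -> (-4,0) [heading=0, draw]
RT 120: heading 0 -> 240
Final: pos=(-4,0), heading=240, 2 segment(s) drawn

Answer: -4 0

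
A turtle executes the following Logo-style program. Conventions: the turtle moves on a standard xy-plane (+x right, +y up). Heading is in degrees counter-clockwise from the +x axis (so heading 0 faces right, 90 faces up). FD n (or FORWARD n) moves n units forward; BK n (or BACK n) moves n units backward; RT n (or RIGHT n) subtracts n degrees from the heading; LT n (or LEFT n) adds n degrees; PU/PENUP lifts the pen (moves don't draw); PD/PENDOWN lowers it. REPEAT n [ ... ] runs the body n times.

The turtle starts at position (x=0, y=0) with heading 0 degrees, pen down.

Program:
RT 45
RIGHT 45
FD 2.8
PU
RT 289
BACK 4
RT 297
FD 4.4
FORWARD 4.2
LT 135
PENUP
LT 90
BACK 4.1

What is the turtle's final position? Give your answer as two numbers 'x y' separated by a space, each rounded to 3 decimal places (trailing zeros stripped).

Executing turtle program step by step:
Start: pos=(0,0), heading=0, pen down
RT 45: heading 0 -> 315
RT 45: heading 315 -> 270
FD 2.8: (0,0) -> (0,-2.8) [heading=270, draw]
PU: pen up
RT 289: heading 270 -> 341
BK 4: (0,-2.8) -> (-3.782,-1.498) [heading=341, move]
RT 297: heading 341 -> 44
FD 4.4: (-3.782,-1.498) -> (-0.617,1.559) [heading=44, move]
FD 4.2: (-0.617,1.559) -> (2.404,4.476) [heading=44, move]
LT 135: heading 44 -> 179
PU: pen up
LT 90: heading 179 -> 269
BK 4.1: (2.404,4.476) -> (2.476,8.576) [heading=269, move]
Final: pos=(2.476,8.576), heading=269, 1 segment(s) drawn

Answer: 2.476 8.576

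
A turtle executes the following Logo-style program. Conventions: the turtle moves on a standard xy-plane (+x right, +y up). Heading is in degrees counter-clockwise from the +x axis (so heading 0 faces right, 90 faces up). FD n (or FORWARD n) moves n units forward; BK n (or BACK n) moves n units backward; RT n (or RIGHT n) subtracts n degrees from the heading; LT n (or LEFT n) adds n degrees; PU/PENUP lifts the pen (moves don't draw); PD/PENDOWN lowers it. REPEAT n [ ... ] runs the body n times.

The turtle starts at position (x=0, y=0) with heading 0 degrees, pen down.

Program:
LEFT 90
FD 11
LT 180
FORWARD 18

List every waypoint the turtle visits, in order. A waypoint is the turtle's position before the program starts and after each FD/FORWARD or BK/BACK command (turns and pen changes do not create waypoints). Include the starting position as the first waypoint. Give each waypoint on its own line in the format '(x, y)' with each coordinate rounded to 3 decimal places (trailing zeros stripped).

Executing turtle program step by step:
Start: pos=(0,0), heading=0, pen down
LT 90: heading 0 -> 90
FD 11: (0,0) -> (0,11) [heading=90, draw]
LT 180: heading 90 -> 270
FD 18: (0,11) -> (0,-7) [heading=270, draw]
Final: pos=(0,-7), heading=270, 2 segment(s) drawn
Waypoints (3 total):
(0, 0)
(0, 11)
(0, -7)

Answer: (0, 0)
(0, 11)
(0, -7)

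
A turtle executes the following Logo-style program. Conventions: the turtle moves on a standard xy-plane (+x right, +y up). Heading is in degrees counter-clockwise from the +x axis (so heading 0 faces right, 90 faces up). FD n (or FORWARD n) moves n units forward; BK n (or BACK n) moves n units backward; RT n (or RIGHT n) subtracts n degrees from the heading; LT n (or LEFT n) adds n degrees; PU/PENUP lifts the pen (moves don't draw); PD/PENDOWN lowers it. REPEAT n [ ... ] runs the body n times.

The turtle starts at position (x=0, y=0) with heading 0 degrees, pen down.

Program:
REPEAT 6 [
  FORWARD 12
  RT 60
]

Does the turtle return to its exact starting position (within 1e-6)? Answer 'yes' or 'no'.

Executing turtle program step by step:
Start: pos=(0,0), heading=0, pen down
REPEAT 6 [
  -- iteration 1/6 --
  FD 12: (0,0) -> (12,0) [heading=0, draw]
  RT 60: heading 0 -> 300
  -- iteration 2/6 --
  FD 12: (12,0) -> (18,-10.392) [heading=300, draw]
  RT 60: heading 300 -> 240
  -- iteration 3/6 --
  FD 12: (18,-10.392) -> (12,-20.785) [heading=240, draw]
  RT 60: heading 240 -> 180
  -- iteration 4/6 --
  FD 12: (12,-20.785) -> (0,-20.785) [heading=180, draw]
  RT 60: heading 180 -> 120
  -- iteration 5/6 --
  FD 12: (0,-20.785) -> (-6,-10.392) [heading=120, draw]
  RT 60: heading 120 -> 60
  -- iteration 6/6 --
  FD 12: (-6,-10.392) -> (0,0) [heading=60, draw]
  RT 60: heading 60 -> 0
]
Final: pos=(0,0), heading=0, 6 segment(s) drawn

Start position: (0, 0)
Final position: (0, 0)
Distance = 0; < 1e-6 -> CLOSED

Answer: yes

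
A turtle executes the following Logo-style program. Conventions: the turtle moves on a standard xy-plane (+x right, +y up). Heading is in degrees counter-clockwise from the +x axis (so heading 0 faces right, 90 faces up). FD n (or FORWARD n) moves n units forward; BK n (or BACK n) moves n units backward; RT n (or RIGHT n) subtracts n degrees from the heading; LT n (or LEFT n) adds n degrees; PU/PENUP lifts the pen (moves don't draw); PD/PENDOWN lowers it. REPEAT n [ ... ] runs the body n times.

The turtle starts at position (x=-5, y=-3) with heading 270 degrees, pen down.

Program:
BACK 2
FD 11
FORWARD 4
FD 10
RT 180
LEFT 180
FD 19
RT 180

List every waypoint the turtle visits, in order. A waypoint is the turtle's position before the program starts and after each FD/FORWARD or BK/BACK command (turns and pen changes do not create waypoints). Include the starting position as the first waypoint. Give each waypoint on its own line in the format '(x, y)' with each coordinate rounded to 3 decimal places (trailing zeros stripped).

Answer: (-5, -3)
(-5, -1)
(-5, -12)
(-5, -16)
(-5, -26)
(-5, -45)

Derivation:
Executing turtle program step by step:
Start: pos=(-5,-3), heading=270, pen down
BK 2: (-5,-3) -> (-5,-1) [heading=270, draw]
FD 11: (-5,-1) -> (-5,-12) [heading=270, draw]
FD 4: (-5,-12) -> (-5,-16) [heading=270, draw]
FD 10: (-5,-16) -> (-5,-26) [heading=270, draw]
RT 180: heading 270 -> 90
LT 180: heading 90 -> 270
FD 19: (-5,-26) -> (-5,-45) [heading=270, draw]
RT 180: heading 270 -> 90
Final: pos=(-5,-45), heading=90, 5 segment(s) drawn
Waypoints (6 total):
(-5, -3)
(-5, -1)
(-5, -12)
(-5, -16)
(-5, -26)
(-5, -45)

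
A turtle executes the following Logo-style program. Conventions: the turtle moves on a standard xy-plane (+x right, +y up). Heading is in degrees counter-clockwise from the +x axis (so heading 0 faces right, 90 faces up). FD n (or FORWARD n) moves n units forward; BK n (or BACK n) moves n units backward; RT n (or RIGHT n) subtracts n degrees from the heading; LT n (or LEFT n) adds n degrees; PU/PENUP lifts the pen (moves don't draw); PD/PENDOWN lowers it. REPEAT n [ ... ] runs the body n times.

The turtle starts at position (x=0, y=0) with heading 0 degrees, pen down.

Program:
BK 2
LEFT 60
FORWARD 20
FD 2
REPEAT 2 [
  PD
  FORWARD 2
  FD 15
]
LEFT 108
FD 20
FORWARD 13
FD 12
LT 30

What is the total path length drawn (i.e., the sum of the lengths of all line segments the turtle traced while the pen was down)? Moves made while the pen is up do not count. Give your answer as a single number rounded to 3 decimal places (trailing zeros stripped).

Answer: 103

Derivation:
Executing turtle program step by step:
Start: pos=(0,0), heading=0, pen down
BK 2: (0,0) -> (-2,0) [heading=0, draw]
LT 60: heading 0 -> 60
FD 20: (-2,0) -> (8,17.321) [heading=60, draw]
FD 2: (8,17.321) -> (9,19.053) [heading=60, draw]
REPEAT 2 [
  -- iteration 1/2 --
  PD: pen down
  FD 2: (9,19.053) -> (10,20.785) [heading=60, draw]
  FD 15: (10,20.785) -> (17.5,33.775) [heading=60, draw]
  -- iteration 2/2 --
  PD: pen down
  FD 2: (17.5,33.775) -> (18.5,35.507) [heading=60, draw]
  FD 15: (18.5,35.507) -> (26,48.497) [heading=60, draw]
]
LT 108: heading 60 -> 168
FD 20: (26,48.497) -> (6.437,52.656) [heading=168, draw]
FD 13: (6.437,52.656) -> (-6.279,55.359) [heading=168, draw]
FD 12: (-6.279,55.359) -> (-18.017,57.853) [heading=168, draw]
LT 30: heading 168 -> 198
Final: pos=(-18.017,57.853), heading=198, 10 segment(s) drawn

Segment lengths:
  seg 1: (0,0) -> (-2,0), length = 2
  seg 2: (-2,0) -> (8,17.321), length = 20
  seg 3: (8,17.321) -> (9,19.053), length = 2
  seg 4: (9,19.053) -> (10,20.785), length = 2
  seg 5: (10,20.785) -> (17.5,33.775), length = 15
  seg 6: (17.5,33.775) -> (18.5,35.507), length = 2
  seg 7: (18.5,35.507) -> (26,48.497), length = 15
  seg 8: (26,48.497) -> (6.437,52.656), length = 20
  seg 9: (6.437,52.656) -> (-6.279,55.359), length = 13
  seg 10: (-6.279,55.359) -> (-18.017,57.853), length = 12
Total = 103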